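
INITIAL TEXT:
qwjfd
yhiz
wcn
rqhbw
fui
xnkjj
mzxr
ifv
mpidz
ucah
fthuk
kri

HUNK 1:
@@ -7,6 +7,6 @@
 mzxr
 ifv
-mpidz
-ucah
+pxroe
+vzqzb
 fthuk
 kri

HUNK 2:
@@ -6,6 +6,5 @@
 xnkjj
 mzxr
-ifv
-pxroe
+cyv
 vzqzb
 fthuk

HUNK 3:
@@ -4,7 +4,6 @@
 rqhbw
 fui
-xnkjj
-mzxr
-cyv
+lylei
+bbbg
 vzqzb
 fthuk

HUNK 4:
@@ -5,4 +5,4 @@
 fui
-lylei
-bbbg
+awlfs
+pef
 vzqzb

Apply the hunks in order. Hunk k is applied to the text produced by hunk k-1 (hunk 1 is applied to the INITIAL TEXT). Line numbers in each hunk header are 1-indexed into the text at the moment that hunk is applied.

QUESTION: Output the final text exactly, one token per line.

Hunk 1: at line 7 remove [mpidz,ucah] add [pxroe,vzqzb] -> 12 lines: qwjfd yhiz wcn rqhbw fui xnkjj mzxr ifv pxroe vzqzb fthuk kri
Hunk 2: at line 6 remove [ifv,pxroe] add [cyv] -> 11 lines: qwjfd yhiz wcn rqhbw fui xnkjj mzxr cyv vzqzb fthuk kri
Hunk 3: at line 4 remove [xnkjj,mzxr,cyv] add [lylei,bbbg] -> 10 lines: qwjfd yhiz wcn rqhbw fui lylei bbbg vzqzb fthuk kri
Hunk 4: at line 5 remove [lylei,bbbg] add [awlfs,pef] -> 10 lines: qwjfd yhiz wcn rqhbw fui awlfs pef vzqzb fthuk kri

Answer: qwjfd
yhiz
wcn
rqhbw
fui
awlfs
pef
vzqzb
fthuk
kri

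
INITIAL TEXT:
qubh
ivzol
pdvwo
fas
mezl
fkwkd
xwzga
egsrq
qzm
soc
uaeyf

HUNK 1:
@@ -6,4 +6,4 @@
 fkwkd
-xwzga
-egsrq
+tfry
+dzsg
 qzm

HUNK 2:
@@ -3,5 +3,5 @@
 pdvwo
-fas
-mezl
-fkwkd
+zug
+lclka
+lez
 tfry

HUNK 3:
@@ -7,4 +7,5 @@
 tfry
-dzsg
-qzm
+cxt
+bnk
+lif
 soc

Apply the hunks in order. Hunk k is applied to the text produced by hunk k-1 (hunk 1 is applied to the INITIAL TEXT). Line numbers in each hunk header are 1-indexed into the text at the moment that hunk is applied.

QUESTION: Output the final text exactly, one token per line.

Hunk 1: at line 6 remove [xwzga,egsrq] add [tfry,dzsg] -> 11 lines: qubh ivzol pdvwo fas mezl fkwkd tfry dzsg qzm soc uaeyf
Hunk 2: at line 3 remove [fas,mezl,fkwkd] add [zug,lclka,lez] -> 11 lines: qubh ivzol pdvwo zug lclka lez tfry dzsg qzm soc uaeyf
Hunk 3: at line 7 remove [dzsg,qzm] add [cxt,bnk,lif] -> 12 lines: qubh ivzol pdvwo zug lclka lez tfry cxt bnk lif soc uaeyf

Answer: qubh
ivzol
pdvwo
zug
lclka
lez
tfry
cxt
bnk
lif
soc
uaeyf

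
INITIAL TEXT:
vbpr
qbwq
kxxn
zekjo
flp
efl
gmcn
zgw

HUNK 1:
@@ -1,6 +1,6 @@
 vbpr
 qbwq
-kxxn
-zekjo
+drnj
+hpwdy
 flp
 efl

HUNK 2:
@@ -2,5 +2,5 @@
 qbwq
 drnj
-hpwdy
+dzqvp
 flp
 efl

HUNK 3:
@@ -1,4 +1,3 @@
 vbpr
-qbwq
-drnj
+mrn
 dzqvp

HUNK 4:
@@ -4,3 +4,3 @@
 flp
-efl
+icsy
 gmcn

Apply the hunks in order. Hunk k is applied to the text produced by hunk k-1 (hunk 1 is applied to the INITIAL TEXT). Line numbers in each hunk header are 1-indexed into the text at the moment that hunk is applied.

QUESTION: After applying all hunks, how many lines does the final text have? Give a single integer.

Answer: 7

Derivation:
Hunk 1: at line 1 remove [kxxn,zekjo] add [drnj,hpwdy] -> 8 lines: vbpr qbwq drnj hpwdy flp efl gmcn zgw
Hunk 2: at line 2 remove [hpwdy] add [dzqvp] -> 8 lines: vbpr qbwq drnj dzqvp flp efl gmcn zgw
Hunk 3: at line 1 remove [qbwq,drnj] add [mrn] -> 7 lines: vbpr mrn dzqvp flp efl gmcn zgw
Hunk 4: at line 4 remove [efl] add [icsy] -> 7 lines: vbpr mrn dzqvp flp icsy gmcn zgw
Final line count: 7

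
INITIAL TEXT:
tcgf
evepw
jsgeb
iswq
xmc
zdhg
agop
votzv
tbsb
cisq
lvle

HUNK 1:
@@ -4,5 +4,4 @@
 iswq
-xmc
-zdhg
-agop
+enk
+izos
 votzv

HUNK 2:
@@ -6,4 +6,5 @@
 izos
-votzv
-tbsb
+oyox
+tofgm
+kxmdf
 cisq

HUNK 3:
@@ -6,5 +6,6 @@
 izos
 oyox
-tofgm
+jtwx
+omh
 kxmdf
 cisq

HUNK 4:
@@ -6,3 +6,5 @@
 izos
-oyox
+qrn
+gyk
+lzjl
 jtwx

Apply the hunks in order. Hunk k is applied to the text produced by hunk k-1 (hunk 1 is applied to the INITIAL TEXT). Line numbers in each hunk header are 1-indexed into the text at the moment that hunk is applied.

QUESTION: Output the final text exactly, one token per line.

Answer: tcgf
evepw
jsgeb
iswq
enk
izos
qrn
gyk
lzjl
jtwx
omh
kxmdf
cisq
lvle

Derivation:
Hunk 1: at line 4 remove [xmc,zdhg,agop] add [enk,izos] -> 10 lines: tcgf evepw jsgeb iswq enk izos votzv tbsb cisq lvle
Hunk 2: at line 6 remove [votzv,tbsb] add [oyox,tofgm,kxmdf] -> 11 lines: tcgf evepw jsgeb iswq enk izos oyox tofgm kxmdf cisq lvle
Hunk 3: at line 6 remove [tofgm] add [jtwx,omh] -> 12 lines: tcgf evepw jsgeb iswq enk izos oyox jtwx omh kxmdf cisq lvle
Hunk 4: at line 6 remove [oyox] add [qrn,gyk,lzjl] -> 14 lines: tcgf evepw jsgeb iswq enk izos qrn gyk lzjl jtwx omh kxmdf cisq lvle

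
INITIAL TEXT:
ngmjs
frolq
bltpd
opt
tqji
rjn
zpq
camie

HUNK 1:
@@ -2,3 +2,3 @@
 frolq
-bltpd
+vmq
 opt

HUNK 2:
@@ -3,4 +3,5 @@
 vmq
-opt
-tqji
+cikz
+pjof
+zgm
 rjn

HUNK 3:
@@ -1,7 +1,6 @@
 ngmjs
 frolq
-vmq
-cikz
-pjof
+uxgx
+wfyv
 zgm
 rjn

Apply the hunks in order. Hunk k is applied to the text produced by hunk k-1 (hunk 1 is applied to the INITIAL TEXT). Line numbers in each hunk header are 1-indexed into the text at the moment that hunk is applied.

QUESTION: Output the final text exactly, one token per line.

Answer: ngmjs
frolq
uxgx
wfyv
zgm
rjn
zpq
camie

Derivation:
Hunk 1: at line 2 remove [bltpd] add [vmq] -> 8 lines: ngmjs frolq vmq opt tqji rjn zpq camie
Hunk 2: at line 3 remove [opt,tqji] add [cikz,pjof,zgm] -> 9 lines: ngmjs frolq vmq cikz pjof zgm rjn zpq camie
Hunk 3: at line 1 remove [vmq,cikz,pjof] add [uxgx,wfyv] -> 8 lines: ngmjs frolq uxgx wfyv zgm rjn zpq camie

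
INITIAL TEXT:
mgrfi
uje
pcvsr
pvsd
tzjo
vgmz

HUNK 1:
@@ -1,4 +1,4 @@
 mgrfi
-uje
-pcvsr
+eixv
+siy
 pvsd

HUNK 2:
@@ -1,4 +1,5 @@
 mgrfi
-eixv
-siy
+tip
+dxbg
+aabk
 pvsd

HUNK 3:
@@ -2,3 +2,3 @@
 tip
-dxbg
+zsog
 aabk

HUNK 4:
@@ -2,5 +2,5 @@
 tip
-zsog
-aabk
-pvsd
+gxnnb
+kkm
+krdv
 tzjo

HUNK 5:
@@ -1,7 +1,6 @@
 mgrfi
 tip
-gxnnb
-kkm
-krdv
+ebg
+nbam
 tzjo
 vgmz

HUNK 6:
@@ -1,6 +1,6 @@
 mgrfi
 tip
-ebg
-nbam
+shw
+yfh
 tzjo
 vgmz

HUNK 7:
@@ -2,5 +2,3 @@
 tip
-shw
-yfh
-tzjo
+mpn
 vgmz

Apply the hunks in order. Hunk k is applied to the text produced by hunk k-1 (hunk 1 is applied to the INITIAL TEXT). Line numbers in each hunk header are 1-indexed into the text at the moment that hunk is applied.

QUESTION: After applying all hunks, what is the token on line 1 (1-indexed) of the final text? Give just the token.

Answer: mgrfi

Derivation:
Hunk 1: at line 1 remove [uje,pcvsr] add [eixv,siy] -> 6 lines: mgrfi eixv siy pvsd tzjo vgmz
Hunk 2: at line 1 remove [eixv,siy] add [tip,dxbg,aabk] -> 7 lines: mgrfi tip dxbg aabk pvsd tzjo vgmz
Hunk 3: at line 2 remove [dxbg] add [zsog] -> 7 lines: mgrfi tip zsog aabk pvsd tzjo vgmz
Hunk 4: at line 2 remove [zsog,aabk,pvsd] add [gxnnb,kkm,krdv] -> 7 lines: mgrfi tip gxnnb kkm krdv tzjo vgmz
Hunk 5: at line 1 remove [gxnnb,kkm,krdv] add [ebg,nbam] -> 6 lines: mgrfi tip ebg nbam tzjo vgmz
Hunk 6: at line 1 remove [ebg,nbam] add [shw,yfh] -> 6 lines: mgrfi tip shw yfh tzjo vgmz
Hunk 7: at line 2 remove [shw,yfh,tzjo] add [mpn] -> 4 lines: mgrfi tip mpn vgmz
Final line 1: mgrfi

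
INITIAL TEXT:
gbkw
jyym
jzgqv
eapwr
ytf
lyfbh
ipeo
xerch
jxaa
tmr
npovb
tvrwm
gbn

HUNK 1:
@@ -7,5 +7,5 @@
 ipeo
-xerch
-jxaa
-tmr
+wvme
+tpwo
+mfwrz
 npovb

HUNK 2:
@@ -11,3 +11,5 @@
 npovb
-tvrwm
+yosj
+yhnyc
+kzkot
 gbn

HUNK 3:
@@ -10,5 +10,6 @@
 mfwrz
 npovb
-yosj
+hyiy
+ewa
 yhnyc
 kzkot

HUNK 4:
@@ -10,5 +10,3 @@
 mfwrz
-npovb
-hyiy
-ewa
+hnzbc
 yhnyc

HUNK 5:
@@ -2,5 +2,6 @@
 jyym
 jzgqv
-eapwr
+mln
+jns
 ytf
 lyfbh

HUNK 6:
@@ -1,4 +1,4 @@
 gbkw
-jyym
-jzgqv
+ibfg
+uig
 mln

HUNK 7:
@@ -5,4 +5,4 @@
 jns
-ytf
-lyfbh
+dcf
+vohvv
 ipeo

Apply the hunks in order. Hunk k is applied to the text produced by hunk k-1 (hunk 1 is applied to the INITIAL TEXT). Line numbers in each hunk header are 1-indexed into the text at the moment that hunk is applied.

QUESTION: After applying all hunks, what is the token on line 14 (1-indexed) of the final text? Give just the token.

Hunk 1: at line 7 remove [xerch,jxaa,tmr] add [wvme,tpwo,mfwrz] -> 13 lines: gbkw jyym jzgqv eapwr ytf lyfbh ipeo wvme tpwo mfwrz npovb tvrwm gbn
Hunk 2: at line 11 remove [tvrwm] add [yosj,yhnyc,kzkot] -> 15 lines: gbkw jyym jzgqv eapwr ytf lyfbh ipeo wvme tpwo mfwrz npovb yosj yhnyc kzkot gbn
Hunk 3: at line 10 remove [yosj] add [hyiy,ewa] -> 16 lines: gbkw jyym jzgqv eapwr ytf lyfbh ipeo wvme tpwo mfwrz npovb hyiy ewa yhnyc kzkot gbn
Hunk 4: at line 10 remove [npovb,hyiy,ewa] add [hnzbc] -> 14 lines: gbkw jyym jzgqv eapwr ytf lyfbh ipeo wvme tpwo mfwrz hnzbc yhnyc kzkot gbn
Hunk 5: at line 2 remove [eapwr] add [mln,jns] -> 15 lines: gbkw jyym jzgqv mln jns ytf lyfbh ipeo wvme tpwo mfwrz hnzbc yhnyc kzkot gbn
Hunk 6: at line 1 remove [jyym,jzgqv] add [ibfg,uig] -> 15 lines: gbkw ibfg uig mln jns ytf lyfbh ipeo wvme tpwo mfwrz hnzbc yhnyc kzkot gbn
Hunk 7: at line 5 remove [ytf,lyfbh] add [dcf,vohvv] -> 15 lines: gbkw ibfg uig mln jns dcf vohvv ipeo wvme tpwo mfwrz hnzbc yhnyc kzkot gbn
Final line 14: kzkot

Answer: kzkot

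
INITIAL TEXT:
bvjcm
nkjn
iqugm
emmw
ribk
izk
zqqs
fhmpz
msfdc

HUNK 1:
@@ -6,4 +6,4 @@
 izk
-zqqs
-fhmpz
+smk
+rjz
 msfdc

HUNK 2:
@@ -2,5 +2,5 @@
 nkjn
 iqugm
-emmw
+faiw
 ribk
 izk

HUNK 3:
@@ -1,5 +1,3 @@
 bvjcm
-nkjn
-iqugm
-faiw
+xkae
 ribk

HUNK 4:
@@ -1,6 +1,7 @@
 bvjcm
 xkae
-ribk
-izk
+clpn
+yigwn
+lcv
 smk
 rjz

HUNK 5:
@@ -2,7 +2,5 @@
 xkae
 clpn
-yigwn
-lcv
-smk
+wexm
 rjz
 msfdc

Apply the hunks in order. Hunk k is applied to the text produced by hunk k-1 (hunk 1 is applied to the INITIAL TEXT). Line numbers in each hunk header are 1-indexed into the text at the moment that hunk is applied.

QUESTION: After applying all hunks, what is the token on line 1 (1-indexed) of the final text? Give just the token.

Hunk 1: at line 6 remove [zqqs,fhmpz] add [smk,rjz] -> 9 lines: bvjcm nkjn iqugm emmw ribk izk smk rjz msfdc
Hunk 2: at line 2 remove [emmw] add [faiw] -> 9 lines: bvjcm nkjn iqugm faiw ribk izk smk rjz msfdc
Hunk 3: at line 1 remove [nkjn,iqugm,faiw] add [xkae] -> 7 lines: bvjcm xkae ribk izk smk rjz msfdc
Hunk 4: at line 1 remove [ribk,izk] add [clpn,yigwn,lcv] -> 8 lines: bvjcm xkae clpn yigwn lcv smk rjz msfdc
Hunk 5: at line 2 remove [yigwn,lcv,smk] add [wexm] -> 6 lines: bvjcm xkae clpn wexm rjz msfdc
Final line 1: bvjcm

Answer: bvjcm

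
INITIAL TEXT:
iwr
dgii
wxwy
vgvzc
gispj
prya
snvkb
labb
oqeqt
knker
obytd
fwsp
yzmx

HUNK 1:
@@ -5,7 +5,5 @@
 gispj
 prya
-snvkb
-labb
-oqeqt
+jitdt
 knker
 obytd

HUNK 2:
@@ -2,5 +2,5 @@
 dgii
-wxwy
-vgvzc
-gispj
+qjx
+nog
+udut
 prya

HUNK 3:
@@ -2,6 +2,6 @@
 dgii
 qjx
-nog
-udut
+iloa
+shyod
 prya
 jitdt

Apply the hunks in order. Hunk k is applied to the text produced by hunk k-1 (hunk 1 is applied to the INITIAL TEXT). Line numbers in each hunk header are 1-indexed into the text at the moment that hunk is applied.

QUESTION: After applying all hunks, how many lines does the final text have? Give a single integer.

Answer: 11

Derivation:
Hunk 1: at line 5 remove [snvkb,labb,oqeqt] add [jitdt] -> 11 lines: iwr dgii wxwy vgvzc gispj prya jitdt knker obytd fwsp yzmx
Hunk 2: at line 2 remove [wxwy,vgvzc,gispj] add [qjx,nog,udut] -> 11 lines: iwr dgii qjx nog udut prya jitdt knker obytd fwsp yzmx
Hunk 3: at line 2 remove [nog,udut] add [iloa,shyod] -> 11 lines: iwr dgii qjx iloa shyod prya jitdt knker obytd fwsp yzmx
Final line count: 11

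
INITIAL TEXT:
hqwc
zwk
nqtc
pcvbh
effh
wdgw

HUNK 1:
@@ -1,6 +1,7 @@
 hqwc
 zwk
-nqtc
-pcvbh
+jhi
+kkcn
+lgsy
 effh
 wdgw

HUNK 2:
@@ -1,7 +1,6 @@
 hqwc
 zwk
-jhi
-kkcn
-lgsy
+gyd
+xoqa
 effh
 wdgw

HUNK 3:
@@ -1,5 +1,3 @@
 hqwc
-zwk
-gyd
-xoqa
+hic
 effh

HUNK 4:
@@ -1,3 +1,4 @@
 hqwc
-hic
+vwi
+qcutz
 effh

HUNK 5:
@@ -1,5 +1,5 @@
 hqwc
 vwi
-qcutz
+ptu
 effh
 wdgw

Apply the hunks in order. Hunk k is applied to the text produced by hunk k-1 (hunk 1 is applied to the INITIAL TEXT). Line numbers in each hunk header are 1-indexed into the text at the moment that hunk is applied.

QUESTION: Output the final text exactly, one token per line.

Answer: hqwc
vwi
ptu
effh
wdgw

Derivation:
Hunk 1: at line 1 remove [nqtc,pcvbh] add [jhi,kkcn,lgsy] -> 7 lines: hqwc zwk jhi kkcn lgsy effh wdgw
Hunk 2: at line 1 remove [jhi,kkcn,lgsy] add [gyd,xoqa] -> 6 lines: hqwc zwk gyd xoqa effh wdgw
Hunk 3: at line 1 remove [zwk,gyd,xoqa] add [hic] -> 4 lines: hqwc hic effh wdgw
Hunk 4: at line 1 remove [hic] add [vwi,qcutz] -> 5 lines: hqwc vwi qcutz effh wdgw
Hunk 5: at line 1 remove [qcutz] add [ptu] -> 5 lines: hqwc vwi ptu effh wdgw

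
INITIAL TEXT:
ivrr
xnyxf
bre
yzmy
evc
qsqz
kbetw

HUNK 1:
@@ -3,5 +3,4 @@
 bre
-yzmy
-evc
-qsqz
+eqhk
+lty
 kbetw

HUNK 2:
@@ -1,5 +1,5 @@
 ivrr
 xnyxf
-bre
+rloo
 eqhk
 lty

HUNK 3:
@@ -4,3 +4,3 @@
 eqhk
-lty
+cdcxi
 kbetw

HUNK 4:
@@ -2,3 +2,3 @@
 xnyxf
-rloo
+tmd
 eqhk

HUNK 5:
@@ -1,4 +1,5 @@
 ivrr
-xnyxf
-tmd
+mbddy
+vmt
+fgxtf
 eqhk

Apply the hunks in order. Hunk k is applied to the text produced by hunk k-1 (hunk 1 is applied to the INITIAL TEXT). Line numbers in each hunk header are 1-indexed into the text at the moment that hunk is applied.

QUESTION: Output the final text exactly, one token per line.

Hunk 1: at line 3 remove [yzmy,evc,qsqz] add [eqhk,lty] -> 6 lines: ivrr xnyxf bre eqhk lty kbetw
Hunk 2: at line 1 remove [bre] add [rloo] -> 6 lines: ivrr xnyxf rloo eqhk lty kbetw
Hunk 3: at line 4 remove [lty] add [cdcxi] -> 6 lines: ivrr xnyxf rloo eqhk cdcxi kbetw
Hunk 4: at line 2 remove [rloo] add [tmd] -> 6 lines: ivrr xnyxf tmd eqhk cdcxi kbetw
Hunk 5: at line 1 remove [xnyxf,tmd] add [mbddy,vmt,fgxtf] -> 7 lines: ivrr mbddy vmt fgxtf eqhk cdcxi kbetw

Answer: ivrr
mbddy
vmt
fgxtf
eqhk
cdcxi
kbetw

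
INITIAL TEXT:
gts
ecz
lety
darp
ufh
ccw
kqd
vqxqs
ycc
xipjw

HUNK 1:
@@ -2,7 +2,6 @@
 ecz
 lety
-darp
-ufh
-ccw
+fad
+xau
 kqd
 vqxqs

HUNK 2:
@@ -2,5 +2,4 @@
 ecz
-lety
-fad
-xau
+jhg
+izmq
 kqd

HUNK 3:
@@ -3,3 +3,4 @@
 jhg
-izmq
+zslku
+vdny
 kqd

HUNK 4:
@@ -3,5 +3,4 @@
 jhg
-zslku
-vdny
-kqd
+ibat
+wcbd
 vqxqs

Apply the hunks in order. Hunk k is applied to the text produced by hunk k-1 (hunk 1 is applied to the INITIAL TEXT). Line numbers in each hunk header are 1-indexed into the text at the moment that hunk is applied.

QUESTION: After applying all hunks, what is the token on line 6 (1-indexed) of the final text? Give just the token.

Answer: vqxqs

Derivation:
Hunk 1: at line 2 remove [darp,ufh,ccw] add [fad,xau] -> 9 lines: gts ecz lety fad xau kqd vqxqs ycc xipjw
Hunk 2: at line 2 remove [lety,fad,xau] add [jhg,izmq] -> 8 lines: gts ecz jhg izmq kqd vqxqs ycc xipjw
Hunk 3: at line 3 remove [izmq] add [zslku,vdny] -> 9 lines: gts ecz jhg zslku vdny kqd vqxqs ycc xipjw
Hunk 4: at line 3 remove [zslku,vdny,kqd] add [ibat,wcbd] -> 8 lines: gts ecz jhg ibat wcbd vqxqs ycc xipjw
Final line 6: vqxqs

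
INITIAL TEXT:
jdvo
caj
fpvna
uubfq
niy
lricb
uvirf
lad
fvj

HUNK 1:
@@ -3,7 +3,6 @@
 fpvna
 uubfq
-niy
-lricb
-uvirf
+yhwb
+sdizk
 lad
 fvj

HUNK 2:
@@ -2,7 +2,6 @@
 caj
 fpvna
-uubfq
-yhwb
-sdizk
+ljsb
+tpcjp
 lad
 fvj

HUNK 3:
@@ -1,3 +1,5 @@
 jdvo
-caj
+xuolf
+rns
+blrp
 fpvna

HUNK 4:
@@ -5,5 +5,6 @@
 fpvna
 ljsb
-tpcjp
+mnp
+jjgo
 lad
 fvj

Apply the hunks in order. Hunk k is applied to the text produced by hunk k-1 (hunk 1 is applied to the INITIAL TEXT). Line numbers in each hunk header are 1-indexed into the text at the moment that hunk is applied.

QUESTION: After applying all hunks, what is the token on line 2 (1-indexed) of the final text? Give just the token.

Hunk 1: at line 3 remove [niy,lricb,uvirf] add [yhwb,sdizk] -> 8 lines: jdvo caj fpvna uubfq yhwb sdizk lad fvj
Hunk 2: at line 2 remove [uubfq,yhwb,sdizk] add [ljsb,tpcjp] -> 7 lines: jdvo caj fpvna ljsb tpcjp lad fvj
Hunk 3: at line 1 remove [caj] add [xuolf,rns,blrp] -> 9 lines: jdvo xuolf rns blrp fpvna ljsb tpcjp lad fvj
Hunk 4: at line 5 remove [tpcjp] add [mnp,jjgo] -> 10 lines: jdvo xuolf rns blrp fpvna ljsb mnp jjgo lad fvj
Final line 2: xuolf

Answer: xuolf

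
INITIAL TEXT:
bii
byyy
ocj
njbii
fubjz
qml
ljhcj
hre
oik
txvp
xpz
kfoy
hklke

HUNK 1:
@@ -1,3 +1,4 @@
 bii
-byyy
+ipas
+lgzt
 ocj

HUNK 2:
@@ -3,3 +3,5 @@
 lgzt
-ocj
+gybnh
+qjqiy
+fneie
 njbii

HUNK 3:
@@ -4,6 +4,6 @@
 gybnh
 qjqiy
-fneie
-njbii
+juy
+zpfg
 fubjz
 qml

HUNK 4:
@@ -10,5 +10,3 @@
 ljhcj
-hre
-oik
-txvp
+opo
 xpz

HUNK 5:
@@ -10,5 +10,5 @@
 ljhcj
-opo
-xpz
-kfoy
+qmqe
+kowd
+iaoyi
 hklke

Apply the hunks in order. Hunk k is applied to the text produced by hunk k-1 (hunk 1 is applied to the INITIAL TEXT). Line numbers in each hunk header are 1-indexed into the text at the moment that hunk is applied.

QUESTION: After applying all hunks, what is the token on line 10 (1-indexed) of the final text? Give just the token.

Answer: ljhcj

Derivation:
Hunk 1: at line 1 remove [byyy] add [ipas,lgzt] -> 14 lines: bii ipas lgzt ocj njbii fubjz qml ljhcj hre oik txvp xpz kfoy hklke
Hunk 2: at line 3 remove [ocj] add [gybnh,qjqiy,fneie] -> 16 lines: bii ipas lgzt gybnh qjqiy fneie njbii fubjz qml ljhcj hre oik txvp xpz kfoy hklke
Hunk 3: at line 4 remove [fneie,njbii] add [juy,zpfg] -> 16 lines: bii ipas lgzt gybnh qjqiy juy zpfg fubjz qml ljhcj hre oik txvp xpz kfoy hklke
Hunk 4: at line 10 remove [hre,oik,txvp] add [opo] -> 14 lines: bii ipas lgzt gybnh qjqiy juy zpfg fubjz qml ljhcj opo xpz kfoy hklke
Hunk 5: at line 10 remove [opo,xpz,kfoy] add [qmqe,kowd,iaoyi] -> 14 lines: bii ipas lgzt gybnh qjqiy juy zpfg fubjz qml ljhcj qmqe kowd iaoyi hklke
Final line 10: ljhcj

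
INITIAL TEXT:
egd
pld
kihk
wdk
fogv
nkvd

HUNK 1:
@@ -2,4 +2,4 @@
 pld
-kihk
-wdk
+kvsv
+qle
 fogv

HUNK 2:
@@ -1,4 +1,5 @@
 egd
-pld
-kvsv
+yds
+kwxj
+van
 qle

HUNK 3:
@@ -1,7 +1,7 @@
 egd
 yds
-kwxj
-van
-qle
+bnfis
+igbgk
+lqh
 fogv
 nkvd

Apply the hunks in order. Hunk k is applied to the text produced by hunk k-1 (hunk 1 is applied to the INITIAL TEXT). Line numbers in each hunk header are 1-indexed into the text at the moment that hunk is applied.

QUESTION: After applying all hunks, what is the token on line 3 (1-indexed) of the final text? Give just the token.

Answer: bnfis

Derivation:
Hunk 1: at line 2 remove [kihk,wdk] add [kvsv,qle] -> 6 lines: egd pld kvsv qle fogv nkvd
Hunk 2: at line 1 remove [pld,kvsv] add [yds,kwxj,van] -> 7 lines: egd yds kwxj van qle fogv nkvd
Hunk 3: at line 1 remove [kwxj,van,qle] add [bnfis,igbgk,lqh] -> 7 lines: egd yds bnfis igbgk lqh fogv nkvd
Final line 3: bnfis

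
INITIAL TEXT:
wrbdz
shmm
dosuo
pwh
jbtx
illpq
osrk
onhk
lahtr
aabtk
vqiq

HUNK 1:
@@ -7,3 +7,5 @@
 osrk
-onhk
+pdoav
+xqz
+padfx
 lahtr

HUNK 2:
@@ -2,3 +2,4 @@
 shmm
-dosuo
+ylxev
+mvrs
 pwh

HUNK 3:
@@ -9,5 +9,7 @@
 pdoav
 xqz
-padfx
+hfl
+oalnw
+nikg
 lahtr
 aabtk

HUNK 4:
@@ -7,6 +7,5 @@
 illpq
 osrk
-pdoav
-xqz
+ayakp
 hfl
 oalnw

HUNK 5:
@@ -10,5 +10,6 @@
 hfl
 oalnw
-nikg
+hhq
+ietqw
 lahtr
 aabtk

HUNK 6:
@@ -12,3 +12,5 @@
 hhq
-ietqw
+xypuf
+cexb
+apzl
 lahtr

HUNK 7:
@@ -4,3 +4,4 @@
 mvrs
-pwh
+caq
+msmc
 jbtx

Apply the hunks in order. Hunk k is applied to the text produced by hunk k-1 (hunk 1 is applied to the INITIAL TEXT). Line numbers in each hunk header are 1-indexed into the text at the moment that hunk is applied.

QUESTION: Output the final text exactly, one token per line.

Hunk 1: at line 7 remove [onhk] add [pdoav,xqz,padfx] -> 13 lines: wrbdz shmm dosuo pwh jbtx illpq osrk pdoav xqz padfx lahtr aabtk vqiq
Hunk 2: at line 2 remove [dosuo] add [ylxev,mvrs] -> 14 lines: wrbdz shmm ylxev mvrs pwh jbtx illpq osrk pdoav xqz padfx lahtr aabtk vqiq
Hunk 3: at line 9 remove [padfx] add [hfl,oalnw,nikg] -> 16 lines: wrbdz shmm ylxev mvrs pwh jbtx illpq osrk pdoav xqz hfl oalnw nikg lahtr aabtk vqiq
Hunk 4: at line 7 remove [pdoav,xqz] add [ayakp] -> 15 lines: wrbdz shmm ylxev mvrs pwh jbtx illpq osrk ayakp hfl oalnw nikg lahtr aabtk vqiq
Hunk 5: at line 10 remove [nikg] add [hhq,ietqw] -> 16 lines: wrbdz shmm ylxev mvrs pwh jbtx illpq osrk ayakp hfl oalnw hhq ietqw lahtr aabtk vqiq
Hunk 6: at line 12 remove [ietqw] add [xypuf,cexb,apzl] -> 18 lines: wrbdz shmm ylxev mvrs pwh jbtx illpq osrk ayakp hfl oalnw hhq xypuf cexb apzl lahtr aabtk vqiq
Hunk 7: at line 4 remove [pwh] add [caq,msmc] -> 19 lines: wrbdz shmm ylxev mvrs caq msmc jbtx illpq osrk ayakp hfl oalnw hhq xypuf cexb apzl lahtr aabtk vqiq

Answer: wrbdz
shmm
ylxev
mvrs
caq
msmc
jbtx
illpq
osrk
ayakp
hfl
oalnw
hhq
xypuf
cexb
apzl
lahtr
aabtk
vqiq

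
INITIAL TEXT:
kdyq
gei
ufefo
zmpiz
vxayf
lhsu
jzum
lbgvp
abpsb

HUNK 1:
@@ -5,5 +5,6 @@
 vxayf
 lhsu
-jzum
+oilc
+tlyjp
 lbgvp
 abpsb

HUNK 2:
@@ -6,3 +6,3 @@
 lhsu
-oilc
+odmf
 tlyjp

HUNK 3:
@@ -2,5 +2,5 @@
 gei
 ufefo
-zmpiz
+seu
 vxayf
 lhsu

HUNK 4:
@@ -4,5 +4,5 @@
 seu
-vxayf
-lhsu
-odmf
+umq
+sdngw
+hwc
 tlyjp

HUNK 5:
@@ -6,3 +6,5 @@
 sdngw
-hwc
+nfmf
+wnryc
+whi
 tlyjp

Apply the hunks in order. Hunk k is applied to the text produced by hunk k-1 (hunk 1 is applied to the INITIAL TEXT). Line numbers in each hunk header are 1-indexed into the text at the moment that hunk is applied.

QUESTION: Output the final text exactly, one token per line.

Hunk 1: at line 5 remove [jzum] add [oilc,tlyjp] -> 10 lines: kdyq gei ufefo zmpiz vxayf lhsu oilc tlyjp lbgvp abpsb
Hunk 2: at line 6 remove [oilc] add [odmf] -> 10 lines: kdyq gei ufefo zmpiz vxayf lhsu odmf tlyjp lbgvp abpsb
Hunk 3: at line 2 remove [zmpiz] add [seu] -> 10 lines: kdyq gei ufefo seu vxayf lhsu odmf tlyjp lbgvp abpsb
Hunk 4: at line 4 remove [vxayf,lhsu,odmf] add [umq,sdngw,hwc] -> 10 lines: kdyq gei ufefo seu umq sdngw hwc tlyjp lbgvp abpsb
Hunk 5: at line 6 remove [hwc] add [nfmf,wnryc,whi] -> 12 lines: kdyq gei ufefo seu umq sdngw nfmf wnryc whi tlyjp lbgvp abpsb

Answer: kdyq
gei
ufefo
seu
umq
sdngw
nfmf
wnryc
whi
tlyjp
lbgvp
abpsb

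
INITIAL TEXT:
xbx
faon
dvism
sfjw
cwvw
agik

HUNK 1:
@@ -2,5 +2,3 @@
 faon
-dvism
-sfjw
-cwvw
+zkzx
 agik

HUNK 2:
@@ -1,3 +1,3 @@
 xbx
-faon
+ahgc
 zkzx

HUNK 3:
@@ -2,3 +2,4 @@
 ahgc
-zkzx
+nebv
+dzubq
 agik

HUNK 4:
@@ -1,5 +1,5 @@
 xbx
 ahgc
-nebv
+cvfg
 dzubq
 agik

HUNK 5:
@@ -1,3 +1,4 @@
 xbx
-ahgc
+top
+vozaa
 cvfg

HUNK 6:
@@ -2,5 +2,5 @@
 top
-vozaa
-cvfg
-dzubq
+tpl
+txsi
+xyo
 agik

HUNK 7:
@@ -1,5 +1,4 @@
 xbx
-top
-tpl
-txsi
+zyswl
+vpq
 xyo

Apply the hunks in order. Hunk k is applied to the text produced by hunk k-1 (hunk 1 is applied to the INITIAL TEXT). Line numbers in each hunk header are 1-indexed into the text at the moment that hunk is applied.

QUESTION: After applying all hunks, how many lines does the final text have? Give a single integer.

Answer: 5

Derivation:
Hunk 1: at line 2 remove [dvism,sfjw,cwvw] add [zkzx] -> 4 lines: xbx faon zkzx agik
Hunk 2: at line 1 remove [faon] add [ahgc] -> 4 lines: xbx ahgc zkzx agik
Hunk 3: at line 2 remove [zkzx] add [nebv,dzubq] -> 5 lines: xbx ahgc nebv dzubq agik
Hunk 4: at line 1 remove [nebv] add [cvfg] -> 5 lines: xbx ahgc cvfg dzubq agik
Hunk 5: at line 1 remove [ahgc] add [top,vozaa] -> 6 lines: xbx top vozaa cvfg dzubq agik
Hunk 6: at line 2 remove [vozaa,cvfg,dzubq] add [tpl,txsi,xyo] -> 6 lines: xbx top tpl txsi xyo agik
Hunk 7: at line 1 remove [top,tpl,txsi] add [zyswl,vpq] -> 5 lines: xbx zyswl vpq xyo agik
Final line count: 5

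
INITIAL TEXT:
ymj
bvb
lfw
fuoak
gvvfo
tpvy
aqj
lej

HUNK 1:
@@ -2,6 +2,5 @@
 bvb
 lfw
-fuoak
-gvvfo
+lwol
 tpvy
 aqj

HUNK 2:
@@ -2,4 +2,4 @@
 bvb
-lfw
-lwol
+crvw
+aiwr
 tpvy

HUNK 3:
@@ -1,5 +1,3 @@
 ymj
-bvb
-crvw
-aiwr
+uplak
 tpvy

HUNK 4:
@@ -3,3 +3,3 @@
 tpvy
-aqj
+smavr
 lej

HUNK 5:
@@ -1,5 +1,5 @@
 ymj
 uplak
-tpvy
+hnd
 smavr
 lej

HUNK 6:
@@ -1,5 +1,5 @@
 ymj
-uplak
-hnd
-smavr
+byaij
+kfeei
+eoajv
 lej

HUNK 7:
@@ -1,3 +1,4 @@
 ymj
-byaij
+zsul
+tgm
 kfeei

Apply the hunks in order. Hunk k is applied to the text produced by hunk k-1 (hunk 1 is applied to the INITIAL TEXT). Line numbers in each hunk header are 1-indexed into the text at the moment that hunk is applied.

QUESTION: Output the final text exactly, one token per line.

Answer: ymj
zsul
tgm
kfeei
eoajv
lej

Derivation:
Hunk 1: at line 2 remove [fuoak,gvvfo] add [lwol] -> 7 lines: ymj bvb lfw lwol tpvy aqj lej
Hunk 2: at line 2 remove [lfw,lwol] add [crvw,aiwr] -> 7 lines: ymj bvb crvw aiwr tpvy aqj lej
Hunk 3: at line 1 remove [bvb,crvw,aiwr] add [uplak] -> 5 lines: ymj uplak tpvy aqj lej
Hunk 4: at line 3 remove [aqj] add [smavr] -> 5 lines: ymj uplak tpvy smavr lej
Hunk 5: at line 1 remove [tpvy] add [hnd] -> 5 lines: ymj uplak hnd smavr lej
Hunk 6: at line 1 remove [uplak,hnd,smavr] add [byaij,kfeei,eoajv] -> 5 lines: ymj byaij kfeei eoajv lej
Hunk 7: at line 1 remove [byaij] add [zsul,tgm] -> 6 lines: ymj zsul tgm kfeei eoajv lej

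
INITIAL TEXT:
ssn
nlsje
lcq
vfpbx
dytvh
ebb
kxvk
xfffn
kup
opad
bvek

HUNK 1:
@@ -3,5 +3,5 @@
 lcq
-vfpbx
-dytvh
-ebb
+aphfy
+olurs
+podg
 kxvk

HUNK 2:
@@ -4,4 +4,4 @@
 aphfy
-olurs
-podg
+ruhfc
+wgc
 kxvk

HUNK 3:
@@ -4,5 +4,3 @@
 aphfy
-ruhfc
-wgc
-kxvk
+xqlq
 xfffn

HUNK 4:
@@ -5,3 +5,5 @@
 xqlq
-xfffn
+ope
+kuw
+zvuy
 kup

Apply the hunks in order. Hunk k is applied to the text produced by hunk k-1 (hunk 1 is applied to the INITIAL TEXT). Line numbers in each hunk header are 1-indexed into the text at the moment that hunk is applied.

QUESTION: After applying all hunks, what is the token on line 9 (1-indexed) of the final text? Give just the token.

Answer: kup

Derivation:
Hunk 1: at line 3 remove [vfpbx,dytvh,ebb] add [aphfy,olurs,podg] -> 11 lines: ssn nlsje lcq aphfy olurs podg kxvk xfffn kup opad bvek
Hunk 2: at line 4 remove [olurs,podg] add [ruhfc,wgc] -> 11 lines: ssn nlsje lcq aphfy ruhfc wgc kxvk xfffn kup opad bvek
Hunk 3: at line 4 remove [ruhfc,wgc,kxvk] add [xqlq] -> 9 lines: ssn nlsje lcq aphfy xqlq xfffn kup opad bvek
Hunk 4: at line 5 remove [xfffn] add [ope,kuw,zvuy] -> 11 lines: ssn nlsje lcq aphfy xqlq ope kuw zvuy kup opad bvek
Final line 9: kup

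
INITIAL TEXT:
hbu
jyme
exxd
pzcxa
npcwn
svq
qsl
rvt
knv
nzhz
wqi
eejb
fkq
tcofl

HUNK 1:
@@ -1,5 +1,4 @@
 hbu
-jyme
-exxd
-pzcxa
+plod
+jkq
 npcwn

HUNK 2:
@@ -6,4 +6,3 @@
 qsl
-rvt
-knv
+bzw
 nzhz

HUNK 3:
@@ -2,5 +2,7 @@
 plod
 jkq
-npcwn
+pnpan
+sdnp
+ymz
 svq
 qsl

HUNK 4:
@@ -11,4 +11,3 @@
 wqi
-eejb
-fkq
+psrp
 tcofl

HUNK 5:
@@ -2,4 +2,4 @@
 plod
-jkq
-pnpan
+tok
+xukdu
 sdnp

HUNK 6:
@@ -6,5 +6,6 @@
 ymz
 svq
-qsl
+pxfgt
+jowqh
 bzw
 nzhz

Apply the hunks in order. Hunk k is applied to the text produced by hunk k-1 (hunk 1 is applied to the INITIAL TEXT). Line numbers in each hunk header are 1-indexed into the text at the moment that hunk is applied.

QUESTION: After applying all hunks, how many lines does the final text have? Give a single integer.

Hunk 1: at line 1 remove [jyme,exxd,pzcxa] add [plod,jkq] -> 13 lines: hbu plod jkq npcwn svq qsl rvt knv nzhz wqi eejb fkq tcofl
Hunk 2: at line 6 remove [rvt,knv] add [bzw] -> 12 lines: hbu plod jkq npcwn svq qsl bzw nzhz wqi eejb fkq tcofl
Hunk 3: at line 2 remove [npcwn] add [pnpan,sdnp,ymz] -> 14 lines: hbu plod jkq pnpan sdnp ymz svq qsl bzw nzhz wqi eejb fkq tcofl
Hunk 4: at line 11 remove [eejb,fkq] add [psrp] -> 13 lines: hbu plod jkq pnpan sdnp ymz svq qsl bzw nzhz wqi psrp tcofl
Hunk 5: at line 2 remove [jkq,pnpan] add [tok,xukdu] -> 13 lines: hbu plod tok xukdu sdnp ymz svq qsl bzw nzhz wqi psrp tcofl
Hunk 6: at line 6 remove [qsl] add [pxfgt,jowqh] -> 14 lines: hbu plod tok xukdu sdnp ymz svq pxfgt jowqh bzw nzhz wqi psrp tcofl
Final line count: 14

Answer: 14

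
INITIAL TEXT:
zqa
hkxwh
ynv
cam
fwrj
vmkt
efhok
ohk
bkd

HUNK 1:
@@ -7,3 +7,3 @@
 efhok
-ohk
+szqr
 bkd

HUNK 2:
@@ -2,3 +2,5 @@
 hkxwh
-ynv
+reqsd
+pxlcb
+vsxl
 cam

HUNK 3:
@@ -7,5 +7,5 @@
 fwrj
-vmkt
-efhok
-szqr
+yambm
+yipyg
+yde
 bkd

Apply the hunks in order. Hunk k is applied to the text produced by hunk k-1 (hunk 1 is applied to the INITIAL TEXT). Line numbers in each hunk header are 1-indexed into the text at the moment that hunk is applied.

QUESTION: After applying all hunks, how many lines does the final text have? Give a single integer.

Answer: 11

Derivation:
Hunk 1: at line 7 remove [ohk] add [szqr] -> 9 lines: zqa hkxwh ynv cam fwrj vmkt efhok szqr bkd
Hunk 2: at line 2 remove [ynv] add [reqsd,pxlcb,vsxl] -> 11 lines: zqa hkxwh reqsd pxlcb vsxl cam fwrj vmkt efhok szqr bkd
Hunk 3: at line 7 remove [vmkt,efhok,szqr] add [yambm,yipyg,yde] -> 11 lines: zqa hkxwh reqsd pxlcb vsxl cam fwrj yambm yipyg yde bkd
Final line count: 11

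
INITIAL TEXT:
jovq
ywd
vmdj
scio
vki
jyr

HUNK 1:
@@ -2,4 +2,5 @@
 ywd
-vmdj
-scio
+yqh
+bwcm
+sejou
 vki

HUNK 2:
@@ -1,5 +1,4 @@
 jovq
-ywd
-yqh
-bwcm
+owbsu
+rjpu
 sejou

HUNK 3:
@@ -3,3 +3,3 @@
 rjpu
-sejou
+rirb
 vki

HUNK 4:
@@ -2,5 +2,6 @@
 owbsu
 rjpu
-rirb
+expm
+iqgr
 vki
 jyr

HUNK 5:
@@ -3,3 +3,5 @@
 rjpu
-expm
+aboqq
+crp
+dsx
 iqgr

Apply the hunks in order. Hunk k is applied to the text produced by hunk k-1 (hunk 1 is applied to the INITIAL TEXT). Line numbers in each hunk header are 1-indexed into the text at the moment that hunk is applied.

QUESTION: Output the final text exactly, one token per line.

Answer: jovq
owbsu
rjpu
aboqq
crp
dsx
iqgr
vki
jyr

Derivation:
Hunk 1: at line 2 remove [vmdj,scio] add [yqh,bwcm,sejou] -> 7 lines: jovq ywd yqh bwcm sejou vki jyr
Hunk 2: at line 1 remove [ywd,yqh,bwcm] add [owbsu,rjpu] -> 6 lines: jovq owbsu rjpu sejou vki jyr
Hunk 3: at line 3 remove [sejou] add [rirb] -> 6 lines: jovq owbsu rjpu rirb vki jyr
Hunk 4: at line 2 remove [rirb] add [expm,iqgr] -> 7 lines: jovq owbsu rjpu expm iqgr vki jyr
Hunk 5: at line 3 remove [expm] add [aboqq,crp,dsx] -> 9 lines: jovq owbsu rjpu aboqq crp dsx iqgr vki jyr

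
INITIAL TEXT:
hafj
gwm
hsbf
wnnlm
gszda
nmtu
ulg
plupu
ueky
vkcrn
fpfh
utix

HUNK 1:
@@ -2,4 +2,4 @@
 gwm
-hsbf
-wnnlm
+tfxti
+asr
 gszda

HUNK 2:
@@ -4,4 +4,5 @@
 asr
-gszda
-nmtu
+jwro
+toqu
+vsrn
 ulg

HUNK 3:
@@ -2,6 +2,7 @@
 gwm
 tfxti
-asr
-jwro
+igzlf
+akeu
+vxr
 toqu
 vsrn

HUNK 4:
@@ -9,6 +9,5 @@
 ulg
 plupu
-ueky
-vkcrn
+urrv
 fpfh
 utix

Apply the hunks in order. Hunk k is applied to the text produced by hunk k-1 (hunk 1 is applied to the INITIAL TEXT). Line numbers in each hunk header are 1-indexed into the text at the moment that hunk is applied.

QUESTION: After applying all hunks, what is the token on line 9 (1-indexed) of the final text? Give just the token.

Hunk 1: at line 2 remove [hsbf,wnnlm] add [tfxti,asr] -> 12 lines: hafj gwm tfxti asr gszda nmtu ulg plupu ueky vkcrn fpfh utix
Hunk 2: at line 4 remove [gszda,nmtu] add [jwro,toqu,vsrn] -> 13 lines: hafj gwm tfxti asr jwro toqu vsrn ulg plupu ueky vkcrn fpfh utix
Hunk 3: at line 2 remove [asr,jwro] add [igzlf,akeu,vxr] -> 14 lines: hafj gwm tfxti igzlf akeu vxr toqu vsrn ulg plupu ueky vkcrn fpfh utix
Hunk 4: at line 9 remove [ueky,vkcrn] add [urrv] -> 13 lines: hafj gwm tfxti igzlf akeu vxr toqu vsrn ulg plupu urrv fpfh utix
Final line 9: ulg

Answer: ulg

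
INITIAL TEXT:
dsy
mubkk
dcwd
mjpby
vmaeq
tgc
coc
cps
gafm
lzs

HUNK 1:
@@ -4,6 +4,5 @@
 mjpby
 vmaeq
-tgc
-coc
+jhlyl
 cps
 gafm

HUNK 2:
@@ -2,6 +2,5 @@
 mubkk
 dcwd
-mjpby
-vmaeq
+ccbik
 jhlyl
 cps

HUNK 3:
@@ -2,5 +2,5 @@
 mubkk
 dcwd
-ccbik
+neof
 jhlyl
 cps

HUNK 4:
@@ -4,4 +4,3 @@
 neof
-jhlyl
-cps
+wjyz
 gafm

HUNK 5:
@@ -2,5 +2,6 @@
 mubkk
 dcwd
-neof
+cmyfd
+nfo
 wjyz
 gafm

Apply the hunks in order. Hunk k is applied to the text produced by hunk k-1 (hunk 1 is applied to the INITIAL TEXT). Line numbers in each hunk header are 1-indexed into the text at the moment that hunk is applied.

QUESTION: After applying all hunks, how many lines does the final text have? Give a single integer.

Answer: 8

Derivation:
Hunk 1: at line 4 remove [tgc,coc] add [jhlyl] -> 9 lines: dsy mubkk dcwd mjpby vmaeq jhlyl cps gafm lzs
Hunk 2: at line 2 remove [mjpby,vmaeq] add [ccbik] -> 8 lines: dsy mubkk dcwd ccbik jhlyl cps gafm lzs
Hunk 3: at line 2 remove [ccbik] add [neof] -> 8 lines: dsy mubkk dcwd neof jhlyl cps gafm lzs
Hunk 4: at line 4 remove [jhlyl,cps] add [wjyz] -> 7 lines: dsy mubkk dcwd neof wjyz gafm lzs
Hunk 5: at line 2 remove [neof] add [cmyfd,nfo] -> 8 lines: dsy mubkk dcwd cmyfd nfo wjyz gafm lzs
Final line count: 8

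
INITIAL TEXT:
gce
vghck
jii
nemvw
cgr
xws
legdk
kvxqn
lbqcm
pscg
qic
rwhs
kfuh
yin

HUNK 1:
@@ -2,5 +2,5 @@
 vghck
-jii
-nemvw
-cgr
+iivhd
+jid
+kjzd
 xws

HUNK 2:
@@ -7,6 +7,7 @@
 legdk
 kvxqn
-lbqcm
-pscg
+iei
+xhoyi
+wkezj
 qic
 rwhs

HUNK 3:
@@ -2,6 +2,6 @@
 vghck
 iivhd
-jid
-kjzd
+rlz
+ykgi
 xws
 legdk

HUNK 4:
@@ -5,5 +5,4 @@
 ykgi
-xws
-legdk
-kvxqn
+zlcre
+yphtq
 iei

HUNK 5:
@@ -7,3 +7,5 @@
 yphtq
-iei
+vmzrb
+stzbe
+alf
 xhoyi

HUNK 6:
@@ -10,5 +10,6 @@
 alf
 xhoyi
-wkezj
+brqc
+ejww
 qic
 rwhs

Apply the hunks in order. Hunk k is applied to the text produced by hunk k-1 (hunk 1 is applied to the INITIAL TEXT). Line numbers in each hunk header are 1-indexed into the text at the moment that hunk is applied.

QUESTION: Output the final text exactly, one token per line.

Hunk 1: at line 2 remove [jii,nemvw,cgr] add [iivhd,jid,kjzd] -> 14 lines: gce vghck iivhd jid kjzd xws legdk kvxqn lbqcm pscg qic rwhs kfuh yin
Hunk 2: at line 7 remove [lbqcm,pscg] add [iei,xhoyi,wkezj] -> 15 lines: gce vghck iivhd jid kjzd xws legdk kvxqn iei xhoyi wkezj qic rwhs kfuh yin
Hunk 3: at line 2 remove [jid,kjzd] add [rlz,ykgi] -> 15 lines: gce vghck iivhd rlz ykgi xws legdk kvxqn iei xhoyi wkezj qic rwhs kfuh yin
Hunk 4: at line 5 remove [xws,legdk,kvxqn] add [zlcre,yphtq] -> 14 lines: gce vghck iivhd rlz ykgi zlcre yphtq iei xhoyi wkezj qic rwhs kfuh yin
Hunk 5: at line 7 remove [iei] add [vmzrb,stzbe,alf] -> 16 lines: gce vghck iivhd rlz ykgi zlcre yphtq vmzrb stzbe alf xhoyi wkezj qic rwhs kfuh yin
Hunk 6: at line 10 remove [wkezj] add [brqc,ejww] -> 17 lines: gce vghck iivhd rlz ykgi zlcre yphtq vmzrb stzbe alf xhoyi brqc ejww qic rwhs kfuh yin

Answer: gce
vghck
iivhd
rlz
ykgi
zlcre
yphtq
vmzrb
stzbe
alf
xhoyi
brqc
ejww
qic
rwhs
kfuh
yin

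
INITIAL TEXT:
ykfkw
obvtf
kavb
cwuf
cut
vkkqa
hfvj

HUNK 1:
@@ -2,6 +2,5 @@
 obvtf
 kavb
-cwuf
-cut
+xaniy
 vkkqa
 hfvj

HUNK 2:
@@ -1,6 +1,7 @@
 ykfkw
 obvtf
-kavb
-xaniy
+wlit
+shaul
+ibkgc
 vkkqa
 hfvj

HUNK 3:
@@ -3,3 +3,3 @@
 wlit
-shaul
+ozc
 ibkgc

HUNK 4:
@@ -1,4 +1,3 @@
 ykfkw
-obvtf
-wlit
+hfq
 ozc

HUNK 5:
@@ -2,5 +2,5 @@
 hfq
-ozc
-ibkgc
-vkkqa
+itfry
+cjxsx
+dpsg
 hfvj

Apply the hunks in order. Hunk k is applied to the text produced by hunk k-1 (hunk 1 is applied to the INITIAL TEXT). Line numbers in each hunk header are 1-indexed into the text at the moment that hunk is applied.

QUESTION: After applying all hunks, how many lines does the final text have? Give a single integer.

Hunk 1: at line 2 remove [cwuf,cut] add [xaniy] -> 6 lines: ykfkw obvtf kavb xaniy vkkqa hfvj
Hunk 2: at line 1 remove [kavb,xaniy] add [wlit,shaul,ibkgc] -> 7 lines: ykfkw obvtf wlit shaul ibkgc vkkqa hfvj
Hunk 3: at line 3 remove [shaul] add [ozc] -> 7 lines: ykfkw obvtf wlit ozc ibkgc vkkqa hfvj
Hunk 4: at line 1 remove [obvtf,wlit] add [hfq] -> 6 lines: ykfkw hfq ozc ibkgc vkkqa hfvj
Hunk 5: at line 2 remove [ozc,ibkgc,vkkqa] add [itfry,cjxsx,dpsg] -> 6 lines: ykfkw hfq itfry cjxsx dpsg hfvj
Final line count: 6

Answer: 6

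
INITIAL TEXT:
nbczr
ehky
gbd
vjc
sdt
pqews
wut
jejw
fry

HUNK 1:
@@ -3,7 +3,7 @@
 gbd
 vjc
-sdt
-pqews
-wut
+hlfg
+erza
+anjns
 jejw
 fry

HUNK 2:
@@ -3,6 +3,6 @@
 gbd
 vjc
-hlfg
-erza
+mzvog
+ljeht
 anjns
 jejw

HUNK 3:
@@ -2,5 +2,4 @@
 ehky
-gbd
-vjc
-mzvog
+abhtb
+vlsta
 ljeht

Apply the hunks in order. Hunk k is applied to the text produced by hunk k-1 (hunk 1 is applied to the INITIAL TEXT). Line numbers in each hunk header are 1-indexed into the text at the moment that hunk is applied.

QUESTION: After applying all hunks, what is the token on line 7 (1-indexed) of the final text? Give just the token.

Answer: jejw

Derivation:
Hunk 1: at line 3 remove [sdt,pqews,wut] add [hlfg,erza,anjns] -> 9 lines: nbczr ehky gbd vjc hlfg erza anjns jejw fry
Hunk 2: at line 3 remove [hlfg,erza] add [mzvog,ljeht] -> 9 lines: nbczr ehky gbd vjc mzvog ljeht anjns jejw fry
Hunk 3: at line 2 remove [gbd,vjc,mzvog] add [abhtb,vlsta] -> 8 lines: nbczr ehky abhtb vlsta ljeht anjns jejw fry
Final line 7: jejw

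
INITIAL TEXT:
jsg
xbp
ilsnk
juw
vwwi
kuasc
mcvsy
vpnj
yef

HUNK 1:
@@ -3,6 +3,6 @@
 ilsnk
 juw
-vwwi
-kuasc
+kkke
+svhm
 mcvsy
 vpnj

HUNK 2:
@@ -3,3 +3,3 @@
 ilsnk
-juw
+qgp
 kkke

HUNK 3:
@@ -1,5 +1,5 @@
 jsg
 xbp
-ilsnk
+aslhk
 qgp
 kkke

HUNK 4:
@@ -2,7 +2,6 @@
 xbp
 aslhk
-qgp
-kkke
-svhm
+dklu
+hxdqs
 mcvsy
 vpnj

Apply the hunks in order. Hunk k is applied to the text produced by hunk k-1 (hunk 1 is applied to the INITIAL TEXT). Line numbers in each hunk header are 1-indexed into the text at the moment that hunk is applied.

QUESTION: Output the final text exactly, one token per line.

Hunk 1: at line 3 remove [vwwi,kuasc] add [kkke,svhm] -> 9 lines: jsg xbp ilsnk juw kkke svhm mcvsy vpnj yef
Hunk 2: at line 3 remove [juw] add [qgp] -> 9 lines: jsg xbp ilsnk qgp kkke svhm mcvsy vpnj yef
Hunk 3: at line 1 remove [ilsnk] add [aslhk] -> 9 lines: jsg xbp aslhk qgp kkke svhm mcvsy vpnj yef
Hunk 4: at line 2 remove [qgp,kkke,svhm] add [dklu,hxdqs] -> 8 lines: jsg xbp aslhk dklu hxdqs mcvsy vpnj yef

Answer: jsg
xbp
aslhk
dklu
hxdqs
mcvsy
vpnj
yef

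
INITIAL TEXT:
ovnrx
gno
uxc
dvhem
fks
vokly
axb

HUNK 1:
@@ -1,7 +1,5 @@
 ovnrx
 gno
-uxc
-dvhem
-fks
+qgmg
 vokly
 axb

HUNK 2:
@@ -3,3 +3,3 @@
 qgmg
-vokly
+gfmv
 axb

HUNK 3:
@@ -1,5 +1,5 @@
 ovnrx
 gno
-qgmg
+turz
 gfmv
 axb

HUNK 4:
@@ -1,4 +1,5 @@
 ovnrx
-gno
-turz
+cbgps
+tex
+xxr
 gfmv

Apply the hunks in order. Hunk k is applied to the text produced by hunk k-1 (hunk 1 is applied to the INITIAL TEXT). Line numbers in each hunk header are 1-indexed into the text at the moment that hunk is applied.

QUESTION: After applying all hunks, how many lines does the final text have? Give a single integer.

Hunk 1: at line 1 remove [uxc,dvhem,fks] add [qgmg] -> 5 lines: ovnrx gno qgmg vokly axb
Hunk 2: at line 3 remove [vokly] add [gfmv] -> 5 lines: ovnrx gno qgmg gfmv axb
Hunk 3: at line 1 remove [qgmg] add [turz] -> 5 lines: ovnrx gno turz gfmv axb
Hunk 4: at line 1 remove [gno,turz] add [cbgps,tex,xxr] -> 6 lines: ovnrx cbgps tex xxr gfmv axb
Final line count: 6

Answer: 6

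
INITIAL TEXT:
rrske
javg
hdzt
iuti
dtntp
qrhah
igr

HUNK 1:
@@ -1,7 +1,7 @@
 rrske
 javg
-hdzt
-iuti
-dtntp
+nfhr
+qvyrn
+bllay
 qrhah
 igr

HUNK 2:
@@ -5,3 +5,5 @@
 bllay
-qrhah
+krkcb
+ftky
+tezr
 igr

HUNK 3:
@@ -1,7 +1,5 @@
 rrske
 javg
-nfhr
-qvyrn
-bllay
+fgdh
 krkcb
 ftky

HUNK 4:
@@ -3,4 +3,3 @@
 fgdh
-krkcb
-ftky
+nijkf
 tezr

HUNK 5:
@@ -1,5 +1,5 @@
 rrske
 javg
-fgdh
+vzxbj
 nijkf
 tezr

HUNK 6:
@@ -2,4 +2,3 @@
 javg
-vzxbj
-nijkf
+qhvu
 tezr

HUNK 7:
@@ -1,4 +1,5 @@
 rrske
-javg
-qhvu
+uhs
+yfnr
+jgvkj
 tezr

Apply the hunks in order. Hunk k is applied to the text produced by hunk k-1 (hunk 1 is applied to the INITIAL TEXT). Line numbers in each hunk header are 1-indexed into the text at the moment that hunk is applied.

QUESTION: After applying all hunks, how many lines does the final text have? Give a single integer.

Hunk 1: at line 1 remove [hdzt,iuti,dtntp] add [nfhr,qvyrn,bllay] -> 7 lines: rrske javg nfhr qvyrn bllay qrhah igr
Hunk 2: at line 5 remove [qrhah] add [krkcb,ftky,tezr] -> 9 lines: rrske javg nfhr qvyrn bllay krkcb ftky tezr igr
Hunk 3: at line 1 remove [nfhr,qvyrn,bllay] add [fgdh] -> 7 lines: rrske javg fgdh krkcb ftky tezr igr
Hunk 4: at line 3 remove [krkcb,ftky] add [nijkf] -> 6 lines: rrske javg fgdh nijkf tezr igr
Hunk 5: at line 1 remove [fgdh] add [vzxbj] -> 6 lines: rrske javg vzxbj nijkf tezr igr
Hunk 6: at line 2 remove [vzxbj,nijkf] add [qhvu] -> 5 lines: rrske javg qhvu tezr igr
Hunk 7: at line 1 remove [javg,qhvu] add [uhs,yfnr,jgvkj] -> 6 lines: rrske uhs yfnr jgvkj tezr igr
Final line count: 6

Answer: 6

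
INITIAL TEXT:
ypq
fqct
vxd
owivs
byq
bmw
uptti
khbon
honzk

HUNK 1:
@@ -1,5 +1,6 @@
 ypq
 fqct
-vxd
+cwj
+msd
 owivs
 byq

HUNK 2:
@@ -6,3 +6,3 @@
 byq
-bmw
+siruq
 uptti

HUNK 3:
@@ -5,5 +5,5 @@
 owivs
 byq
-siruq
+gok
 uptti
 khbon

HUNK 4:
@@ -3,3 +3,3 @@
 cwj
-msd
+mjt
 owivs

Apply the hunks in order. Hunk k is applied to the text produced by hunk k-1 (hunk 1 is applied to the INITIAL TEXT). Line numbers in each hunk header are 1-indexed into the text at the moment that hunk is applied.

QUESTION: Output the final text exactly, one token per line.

Answer: ypq
fqct
cwj
mjt
owivs
byq
gok
uptti
khbon
honzk

Derivation:
Hunk 1: at line 1 remove [vxd] add [cwj,msd] -> 10 lines: ypq fqct cwj msd owivs byq bmw uptti khbon honzk
Hunk 2: at line 6 remove [bmw] add [siruq] -> 10 lines: ypq fqct cwj msd owivs byq siruq uptti khbon honzk
Hunk 3: at line 5 remove [siruq] add [gok] -> 10 lines: ypq fqct cwj msd owivs byq gok uptti khbon honzk
Hunk 4: at line 3 remove [msd] add [mjt] -> 10 lines: ypq fqct cwj mjt owivs byq gok uptti khbon honzk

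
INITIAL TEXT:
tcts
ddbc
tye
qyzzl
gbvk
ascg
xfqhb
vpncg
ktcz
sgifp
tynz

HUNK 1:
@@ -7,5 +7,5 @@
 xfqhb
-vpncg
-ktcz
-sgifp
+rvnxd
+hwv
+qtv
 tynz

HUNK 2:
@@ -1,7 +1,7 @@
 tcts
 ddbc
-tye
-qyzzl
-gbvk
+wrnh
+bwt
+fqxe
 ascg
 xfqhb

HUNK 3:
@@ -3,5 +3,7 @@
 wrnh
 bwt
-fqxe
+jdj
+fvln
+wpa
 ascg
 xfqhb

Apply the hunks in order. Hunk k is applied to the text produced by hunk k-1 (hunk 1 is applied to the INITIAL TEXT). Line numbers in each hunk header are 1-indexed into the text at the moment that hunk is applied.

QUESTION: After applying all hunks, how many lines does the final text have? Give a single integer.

Hunk 1: at line 7 remove [vpncg,ktcz,sgifp] add [rvnxd,hwv,qtv] -> 11 lines: tcts ddbc tye qyzzl gbvk ascg xfqhb rvnxd hwv qtv tynz
Hunk 2: at line 1 remove [tye,qyzzl,gbvk] add [wrnh,bwt,fqxe] -> 11 lines: tcts ddbc wrnh bwt fqxe ascg xfqhb rvnxd hwv qtv tynz
Hunk 3: at line 3 remove [fqxe] add [jdj,fvln,wpa] -> 13 lines: tcts ddbc wrnh bwt jdj fvln wpa ascg xfqhb rvnxd hwv qtv tynz
Final line count: 13

Answer: 13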